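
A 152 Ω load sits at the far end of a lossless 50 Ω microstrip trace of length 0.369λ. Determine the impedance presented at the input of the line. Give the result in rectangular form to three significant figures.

Z_in ≈ 28 + j37.8 Ω

βl = 2π × 0.369 = 133°
tan(βl) = tan(133°) = -1.08
Z_in = Z_0·(Z_L + jZ_0·tanβl)/(Z_0 + jZ_L·tanβl)
     = 50·(152 − j53.9)/(50 − j164)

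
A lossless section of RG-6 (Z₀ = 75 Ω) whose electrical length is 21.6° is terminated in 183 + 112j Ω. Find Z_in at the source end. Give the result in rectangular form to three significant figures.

tan(βl) = tan(21.6°) = 0.396
Z_in = Z_0·(Z_L + jZ_0·tanβl)/(Z_0 + jZ_L·tanβl)
     = 75·(183 + j142)/(30.7 + j72.5)

Z_in ≈ 192 − j108 Ω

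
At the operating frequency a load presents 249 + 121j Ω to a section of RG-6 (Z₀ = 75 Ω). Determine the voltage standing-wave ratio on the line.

Γ = (Z_L − Z_0)/(Z_L + Z_0) = (174 + j121)/(324 + j121)
|Γ| = 212/346 = 0.613
VSWR = (1 + |Γ|)/(1 − |Γ|) = 1.61/0.387

VSWR ≈ 4.17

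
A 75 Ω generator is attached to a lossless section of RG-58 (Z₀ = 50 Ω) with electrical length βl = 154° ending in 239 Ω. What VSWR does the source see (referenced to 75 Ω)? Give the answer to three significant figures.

VSWR ≈ 3.98

tan(βl) = -0.488
Z_in = Z_0·(Z_L + jZ_0·tanβl)/(Z_0 + jZ_L·tanβl) = 46 + j82.8 Ω
Γ_s = (Z_in − Z_s)/(Z_in + Z_s) = (-29 + j82.8)/(121 + j82.8), |Γ_s| = 0.598
VSWR = (1 + |Γ_s|)/(1 − |Γ_s|)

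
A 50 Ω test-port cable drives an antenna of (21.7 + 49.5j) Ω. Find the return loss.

RL ≈ 3.68 dB

Γ = (-28.3 + j49.5)/(71.7 + j49.5), |Γ| = 0.654
RL = −20·log₁₀|Γ| = −20·log₁₀(0.654)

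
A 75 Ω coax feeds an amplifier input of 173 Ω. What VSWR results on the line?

VSWR ≈ 2.31

Γ = (173 − 75)/(173 + 75) = 0.395
VSWR = (1 + 0.395)/(1 − 0.395)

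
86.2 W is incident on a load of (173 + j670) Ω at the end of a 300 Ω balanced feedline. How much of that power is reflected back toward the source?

|Γ| = |(-127 + j670)/(473 + j670)| = 0.831
|Γ|² = 0.691
P_refl = |Γ|²·P_inc = 59.6 W, P_del = (1 − |Γ|²)·P_inc = 26.6 W

P_reflected ≈ 59.6 W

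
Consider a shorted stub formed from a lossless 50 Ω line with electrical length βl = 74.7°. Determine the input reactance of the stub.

tan(βl) = 3.66
For a shorted stub, Z_in = jZ_0·tan(βl)

X_in ≈ 183 Ω (inductive)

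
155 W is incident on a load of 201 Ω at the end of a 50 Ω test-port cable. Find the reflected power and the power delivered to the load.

P_reflected ≈ 56.1 W; P_delivered ≈ 98.9 W

Γ = (201 − 50)/(201 + 50) = 0.602
|Γ|² = 0.362
P_refl = |Γ|²·P_inc = 56.1 W, P_del = (1 − |Γ|²)·P_inc = 98.9 W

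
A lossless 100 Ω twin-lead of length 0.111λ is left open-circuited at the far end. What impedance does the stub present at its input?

Z_in ≈ −j119 Ω

βl = 2π × 0.111 = 40°
tan(βl) = 0.838
For an open-circuited stub, Z_in = −jZ_0·cot(βl) = −jZ_0/tan(βl)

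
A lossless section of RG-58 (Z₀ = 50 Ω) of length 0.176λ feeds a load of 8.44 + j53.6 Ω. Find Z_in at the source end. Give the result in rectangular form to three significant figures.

βl = 2π × 0.176 = 63.4°
tan(βl) = tan(63.4°) = 1.99
Z_in = Z_0·(Z_L + jZ_0·tanβl)/(Z_0 + jZ_L·tanβl)
     = 50·(8.44 + j153)/(-56.9 + j16.8)

Z_in ≈ 29.9 − j126 Ω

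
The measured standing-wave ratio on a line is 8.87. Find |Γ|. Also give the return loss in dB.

|Γ| = (S − 1)/(S + 1) = (8.87 − 1)/(8.87 + 1) = 7.87/9.87
RL = −20·log₁₀|Γ| = −20·log₁₀(0.797)

|Γ| ≈ 0.797; return loss ≈ 1.97 dB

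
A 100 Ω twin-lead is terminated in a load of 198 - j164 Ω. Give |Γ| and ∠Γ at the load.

Γ ≈ 0.562 ∠ -30.3°

Γ = (Z_L − Z_0)/(Z_L + Z_0) = (98 − j164)/(298 − j164)
|Γ| = 191/340 = 0.562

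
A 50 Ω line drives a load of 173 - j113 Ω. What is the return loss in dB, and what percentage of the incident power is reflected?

Γ = (123 − j113)/(223 − j113), |Γ| = 0.668
RL = −20·log₁₀(0.668) = 3.5 dB
P_refl/P_inc = |Γ|² = 0.446

RL ≈ 3.5 dB; 44.6% of incident power reflected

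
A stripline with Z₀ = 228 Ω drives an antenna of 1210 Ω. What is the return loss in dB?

RL ≈ 3.31 dB

Γ = (1210 − 228)/(1210 + 228) = 0.683
RL = −20·log₁₀|Γ| = −20·log₁₀(0.683)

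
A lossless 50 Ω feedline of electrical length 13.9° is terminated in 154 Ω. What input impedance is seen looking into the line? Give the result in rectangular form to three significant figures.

Z_in ≈ 103 − j66.4 Ω

tan(βl) = tan(13.9°) = 0.247
Z_in = Z_0·(Z_L + jZ_0·tanβl)/(Z_0 + jZ_L·tanβl)
     = 50·(154 + j12.4)/(50 + j38.1)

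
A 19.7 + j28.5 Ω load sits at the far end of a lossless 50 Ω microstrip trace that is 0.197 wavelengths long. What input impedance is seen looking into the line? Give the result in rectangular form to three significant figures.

Z_in ≈ 107 − j78.4 Ω

βl = 2π × 0.197 = 70.9°
tan(βl) = tan(70.9°) = 2.89
Z_in = Z_0·(Z_L + jZ_0·tanβl)/(Z_0 + jZ_L·tanβl)
     = 50·(19.7 + j173)/(-32.4 + j57)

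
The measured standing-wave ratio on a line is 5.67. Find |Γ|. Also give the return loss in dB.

|Γ| = (S − 1)/(S + 1) = (5.67 − 1)/(5.67 + 1) = 4.67/6.67
RL = −20·log₁₀|Γ| = −20·log₁₀(0.7)

|Γ| ≈ 0.7; return loss ≈ 3.1 dB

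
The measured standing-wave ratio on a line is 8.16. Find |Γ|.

|Γ| ≈ 0.782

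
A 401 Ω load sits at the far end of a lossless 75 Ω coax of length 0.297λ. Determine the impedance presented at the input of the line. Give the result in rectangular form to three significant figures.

βl = 2π × 0.297 = 107°
tan(βl) = tan(107°) = -3.29
Z_in = Z_0·(Z_L + jZ_0·tanβl)/(Z_0 + jZ_L·tanβl)
     = 75·(401 − j247)/(75 − j1320)

Z_in ≈ 15.3 + j21.9 Ω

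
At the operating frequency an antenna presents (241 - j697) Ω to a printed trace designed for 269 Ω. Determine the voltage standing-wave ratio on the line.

Γ = (Z_L − Z_0)/(Z_L + Z_0) = (-28 − j697)/(510 − j697)
|Γ| = 698/864 = 0.808
VSWR = (1 + |Γ|)/(1 − |Γ|) = 1.81/0.192

VSWR ≈ 9.4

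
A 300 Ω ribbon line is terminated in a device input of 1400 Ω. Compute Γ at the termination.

Γ = 0.647

Γ = (Z_L − Z_0)/(Z_L + Z_0) = (1400 − 300)/(1400 + 300) = 1100/1700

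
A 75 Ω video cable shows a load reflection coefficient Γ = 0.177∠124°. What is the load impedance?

Z_L = Z_0·(1 + Γ)/(1 − Γ) = 75·(0.901 + j0.147)/(1.1 − j0.147)

Z_L ≈ 59.1 + j17.9 Ω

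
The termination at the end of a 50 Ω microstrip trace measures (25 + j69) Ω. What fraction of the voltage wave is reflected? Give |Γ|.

|Γ| ≈ 0.72

Γ = (Z_L − Z_0)/(Z_L + Z_0) = (-25 + j69)/(75 + j69)
|Γ| = 73.4/102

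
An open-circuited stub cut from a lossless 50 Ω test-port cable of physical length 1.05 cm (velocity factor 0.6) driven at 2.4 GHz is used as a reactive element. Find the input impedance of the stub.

λ = v/f = 0.6·c / 2.4 GHz = 0.075 m
βl = 2π·l/λ = 2π × 0.14 = 50.4°
tan(βl) = 1.21
For an open-circuited stub, Z_in = −jZ_0·cot(βl) = −jZ_0/tan(βl)

Z_in ≈ −j41.4 Ω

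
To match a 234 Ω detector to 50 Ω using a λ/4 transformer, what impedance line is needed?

Z_qwt = √(Z_0·R_L) = √(50 × 234) = √11700

Z_qwt ≈ 108 Ω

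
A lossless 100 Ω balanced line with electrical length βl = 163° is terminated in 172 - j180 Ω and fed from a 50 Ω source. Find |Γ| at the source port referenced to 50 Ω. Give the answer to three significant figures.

tan(βl) = -0.306
Z_in = Z_0·(Z_L + jZ_0·tanβl)/(Z_0 + jZ_L·tanβl) = 393 − j8.87 Ω
Γ_s = (Z_in − Z_s)/(Z_in + Z_s) = (343 − j8.87)/(443 − j8.87), |Γ_s| = 0.774

|Γ| ≈ 0.774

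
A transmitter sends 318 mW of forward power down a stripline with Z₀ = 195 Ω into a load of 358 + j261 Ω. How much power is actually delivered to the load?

P_delivered ≈ 237 mW

|Γ| = |(163 + j261)/(553 + j261)| = 0.503
|Γ|² = 0.253
P_refl = |Γ|²·P_inc = 80.5 mW, P_del = (1 − |Γ|²)·P_inc = 237 mW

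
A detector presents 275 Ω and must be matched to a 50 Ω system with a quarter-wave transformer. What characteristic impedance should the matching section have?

Z_qwt = √(Z_0·R_L) = √(50 × 275) = √13750

Z_qwt ≈ 117 Ω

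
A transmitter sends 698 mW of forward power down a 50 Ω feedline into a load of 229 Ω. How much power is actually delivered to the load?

Γ = (229 − 50)/(229 + 50) = 0.642
|Γ|² = 0.412
P_refl = |Γ|²·P_inc = 287 mW, P_del = (1 − |Γ|²)·P_inc = 411 mW

P_delivered ≈ 411 mW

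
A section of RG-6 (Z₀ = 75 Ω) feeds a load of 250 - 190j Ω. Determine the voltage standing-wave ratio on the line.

Γ = (Z_L − Z_0)/(Z_L + Z_0) = (175 − j190)/(325 − j190)
|Γ| = 258/376 = 0.686
VSWR = (1 + |Γ|)/(1 − |Γ|) = 1.69/0.314

VSWR ≈ 5.37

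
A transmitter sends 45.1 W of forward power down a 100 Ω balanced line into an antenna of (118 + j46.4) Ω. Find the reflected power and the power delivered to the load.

|Γ| = |(18 + j46.4)/(218 + j46.4)| = 0.223
|Γ|² = 0.0499
P_refl = |Γ|²·P_inc = 2.25 W, P_del = (1 − |Γ|²)·P_inc = 42.9 W

P_reflected ≈ 2.25 W; P_delivered ≈ 42.9 W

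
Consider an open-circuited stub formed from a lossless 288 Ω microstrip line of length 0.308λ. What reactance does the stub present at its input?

βl = 2π × 0.308 = 111°
tan(βl) = -2.62
For an open-circuited stub, Z_in = −jZ_0·cot(βl) = −jZ_0/tan(βl)

X_in ≈ 110 Ω (inductive)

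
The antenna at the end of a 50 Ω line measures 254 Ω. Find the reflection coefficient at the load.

Γ = 0.671

Γ = (Z_L − Z_0)/(Z_L + Z_0) = (254 − 50)/(254 + 50) = 204/304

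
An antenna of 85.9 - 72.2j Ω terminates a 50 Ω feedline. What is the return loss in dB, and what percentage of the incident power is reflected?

Γ = (35.9 − j72.2)/(135.9 − j72.2), |Γ| = 0.524
RL = −20·log₁₀(0.524) = 5.61 dB
P_refl/P_inc = |Γ|² = 0.275

RL ≈ 5.61 dB; 27.5% of incident power reflected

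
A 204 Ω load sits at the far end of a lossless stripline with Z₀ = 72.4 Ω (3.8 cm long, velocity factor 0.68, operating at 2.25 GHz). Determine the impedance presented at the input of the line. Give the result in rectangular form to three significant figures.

Z_in ≈ 77.2 + j80.8 Ω

λ = v/f = 0.68·c / 2.25 GHz = 0.0907 m
βl = 2π·l/λ = 2π × 0.419 = 151°
tan(βl) = tan(151°) = -0.557
Z_in = Z_0·(Z_L + jZ_0·tanβl)/(Z_0 + jZ_L·tanβl)
     = 72.4·(204 − j40.3)/(72.4 − j114)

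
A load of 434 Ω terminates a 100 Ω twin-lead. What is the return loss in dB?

Γ = (434 − 100)/(434 + 100) = 0.625
RL = −20·log₁₀|Γ| = −20·log₁₀(0.625)

RL ≈ 4.08 dB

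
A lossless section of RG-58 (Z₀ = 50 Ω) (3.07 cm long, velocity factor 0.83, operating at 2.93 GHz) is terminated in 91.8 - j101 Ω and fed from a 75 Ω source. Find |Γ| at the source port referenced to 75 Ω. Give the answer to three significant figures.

|Γ| ≈ 0.607

λ = v/f = 0.83·c / 2.93 GHz = 0.085 m
βl = 2π·l/λ = 2π × 0.361 = 130°
tan(βl) = -1.19
Z_in = Z_0·(Z_L + jZ_0·tanβl)/(Z_0 + jZ_L·tanβl) = 32.9 + j63.2 Ω
Γ_s = (Z_in − Z_s)/(Z_in + Z_s) = (-42.1 + j63.2)/(108 + j63.2), |Γ_s| = 0.607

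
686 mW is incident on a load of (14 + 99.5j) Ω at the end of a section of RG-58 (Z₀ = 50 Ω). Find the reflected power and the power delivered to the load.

|Γ| = |(-36 + j99.5)/(64 + j99.5)| = 0.894
|Γ|² = 0.8
P_refl = |Γ|²·P_inc = 549 mW, P_del = (1 − |Γ|²)·P_inc = 137 mW

P_reflected ≈ 549 mW; P_delivered ≈ 137 mW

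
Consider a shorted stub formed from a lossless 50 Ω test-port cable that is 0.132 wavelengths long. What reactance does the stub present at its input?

βl = 2π × 0.132 = 47.5°
tan(βl) = 1.09
For a shorted stub, Z_in = jZ_0·tan(βl)

X_in ≈ 54.6 Ω (inductive)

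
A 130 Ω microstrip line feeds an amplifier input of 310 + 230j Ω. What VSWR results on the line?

Γ = (Z_L − Z_0)/(Z_L + Z_0) = (180 + j230)/(440 + j230)
|Γ| = 292/496 = 0.588
VSWR = (1 + |Γ|)/(1 − |Γ|) = 1.59/0.412

VSWR ≈ 3.86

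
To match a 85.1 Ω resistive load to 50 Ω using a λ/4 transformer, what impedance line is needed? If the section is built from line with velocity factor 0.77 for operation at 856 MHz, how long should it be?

Z_qwt ≈ 65.2 Ω; length ≈ 6.75 cm

Z_qwt = √(Z_0·R_L) = √(50 × 85.1) = √4255
λ = 0.77·c/f = 0.27 m, so l = λ/4 = 0.0675 m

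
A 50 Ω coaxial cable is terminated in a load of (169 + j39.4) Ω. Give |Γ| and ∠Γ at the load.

Γ = (Z_L − Z_0)/(Z_L + Z_0) = (119 + j39.4)/(219 + j39.4)
|Γ| = 125/223 = 0.563

Γ ≈ 0.563 ∠ 8.12°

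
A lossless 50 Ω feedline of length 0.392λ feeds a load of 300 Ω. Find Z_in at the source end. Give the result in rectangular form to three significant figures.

Z_in ≈ 20.3 + j57.8 Ω

βl = 2π × 0.392 = 141°
tan(βl) = tan(141°) = -0.806
Z_in = Z_0·(Z_L + jZ_0·tanβl)/(Z_0 + jZ_L·tanβl)
     = 50·(300 − j40.3)/(50 − j242)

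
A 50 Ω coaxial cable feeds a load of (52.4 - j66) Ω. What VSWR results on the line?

VSWR ≈ 3.37

Γ = (Z_L − Z_0)/(Z_L + Z_0) = (2.4 − j66)/(102.4 − j66)
|Γ| = 66/122 = 0.542
VSWR = (1 + |Γ|)/(1 − |Γ|) = 1.54/0.458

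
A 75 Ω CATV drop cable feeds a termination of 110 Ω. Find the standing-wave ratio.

Γ = (110 − 75)/(110 + 75) = 0.189
VSWR = (1 + 0.189)/(1 − 0.189)

VSWR ≈ 1.47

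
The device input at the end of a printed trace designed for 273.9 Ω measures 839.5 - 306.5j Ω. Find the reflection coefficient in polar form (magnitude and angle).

Γ ≈ 0.557 ∠ -13.1°

Γ = (Z_L − Z_0)/(Z_L + Z_0) = (565.6 − j306.5)/(1113 − j306.5)
|Γ| = 643/1150 = 0.557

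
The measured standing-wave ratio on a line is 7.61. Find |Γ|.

|Γ| = (S − 1)/(S + 1) = (7.61 − 1)/(7.61 + 1) = 6.61/8.61

|Γ| ≈ 0.768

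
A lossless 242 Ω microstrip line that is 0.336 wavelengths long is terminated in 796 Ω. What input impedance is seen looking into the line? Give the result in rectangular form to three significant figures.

Z_in ≈ 96.8 + j128 Ω

βl = 2π × 0.336 = 121°
tan(βl) = tan(121°) = -1.67
Z_in = Z_0·(Z_L + jZ_0·tanβl)/(Z_0 + jZ_L·tanβl)
     = 242·(796 − j403)/(242 − j1330)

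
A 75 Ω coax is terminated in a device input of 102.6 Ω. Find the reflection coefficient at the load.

Γ = 0.155

Γ = (Z_L − Z_0)/(Z_L + Z_0) = (102.6 − 75)/(102.6 + 75) = 27.6/177.6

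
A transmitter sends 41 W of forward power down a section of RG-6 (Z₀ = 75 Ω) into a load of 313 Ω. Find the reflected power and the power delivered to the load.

Γ = (313 − 75)/(313 + 75) = 0.613
|Γ|² = 0.376
P_refl = |Γ|²·P_inc = 15.4 W, P_del = (1 − |Γ|²)·P_inc = 25.6 W

P_reflected ≈ 15.4 W; P_delivered ≈ 25.6 W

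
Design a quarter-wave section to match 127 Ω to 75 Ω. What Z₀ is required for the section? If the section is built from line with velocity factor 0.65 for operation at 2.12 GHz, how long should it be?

Z_qwt ≈ 97.6 Ω; length ≈ 2.3 cm

Z_qwt = √(Z_0·R_L) = √(75 × 127) = √9525
λ = 0.65·c/f = 0.092 m, so l = λ/4 = 0.023 m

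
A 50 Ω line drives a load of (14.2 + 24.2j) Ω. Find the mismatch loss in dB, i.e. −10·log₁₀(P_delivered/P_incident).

Γ = (-35.8 + j24.2)/(64.2 + j24.2), |Γ| = 0.63
|Γ|² = 0.397, so P_del/P_inc = 1 − |Γ|² = 0.603
ML = −10·log₁₀(1 − |Γ|²)

mismatch loss ≈ 2.19 dB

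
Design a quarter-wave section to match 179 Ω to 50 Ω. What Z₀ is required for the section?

Z_qwt ≈ 94.6 Ω

Z_qwt = √(Z_0·R_L) = √(50 × 179) = √8950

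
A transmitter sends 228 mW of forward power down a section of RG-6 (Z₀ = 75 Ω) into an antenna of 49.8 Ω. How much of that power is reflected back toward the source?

P_reflected ≈ 9.3 mW

Γ = (49.8 − 75)/(49.8 + 75) = -0.202
|Γ|² = 0.0408
P_refl = |Γ|²·P_inc = 9.3 mW, P_del = (1 − |Γ|²)·P_inc = 219 mW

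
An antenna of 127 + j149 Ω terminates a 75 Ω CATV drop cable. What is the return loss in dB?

RL ≈ 4.03 dB

Γ = (52 + j149)/(202 + j149), |Γ| = 0.629
RL = −20·log₁₀|Γ| = −20·log₁₀(0.629)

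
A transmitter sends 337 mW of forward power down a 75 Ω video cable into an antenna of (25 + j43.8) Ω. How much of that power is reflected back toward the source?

|Γ| = |(-50 + j43.8)/(100 + j43.8)| = 0.609
|Γ|² = 0.371
P_refl = |Γ|²·P_inc = 125 mW, P_del = (1 − |Γ|²)·P_inc = 212 mW

P_reflected ≈ 125 mW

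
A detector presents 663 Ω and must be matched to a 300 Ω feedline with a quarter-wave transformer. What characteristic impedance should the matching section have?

Z_qwt ≈ 446 Ω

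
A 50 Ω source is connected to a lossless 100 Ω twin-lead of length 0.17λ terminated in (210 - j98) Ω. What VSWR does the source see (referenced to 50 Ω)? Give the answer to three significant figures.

VSWR ≈ 1.81

βl = 2π × 0.17 = 61.2°
tan(βl) = 1.82
Z_in = Z_0·(Z_L + jZ_0·tanβl)/(Z_0 + jZ_L·tanβl) = 40.5 − j25.5 Ω
Γ_s = (Z_in − Z_s)/(Z_in + Z_s) = (-9.49 − j25.5)/(90.5 − j25.5), |Γ_s| = 0.289
VSWR = (1 + |Γ_s|)/(1 − |Γ_s|)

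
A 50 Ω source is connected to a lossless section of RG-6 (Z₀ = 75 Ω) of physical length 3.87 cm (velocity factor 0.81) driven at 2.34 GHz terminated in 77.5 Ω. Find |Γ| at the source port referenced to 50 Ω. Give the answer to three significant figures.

|Γ| ≈ 0.2

λ = v/f = 0.81·c / 2.34 GHz = 0.104 m
βl = 2π·l/λ = 2π × 0.373 = 134°
tan(βl) = -1.03
Z_in = Z_0·(Z_L + jZ_0·tanβl)/(Z_0 + jZ_L·tanβl) = 74.9 + j2.45 Ω
Γ_s = (Z_in − Z_s)/(Z_in + Z_s) = (24.9 + j2.45)/(125 + j2.45), |Γ_s| = 0.2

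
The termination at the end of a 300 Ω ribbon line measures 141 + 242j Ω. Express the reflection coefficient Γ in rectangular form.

Γ = (Z_L − Z_0)/(Z_L + Z_0) = (-159 + j242)/(441 + j242)

Γ ≈ -0.0457 + j0.574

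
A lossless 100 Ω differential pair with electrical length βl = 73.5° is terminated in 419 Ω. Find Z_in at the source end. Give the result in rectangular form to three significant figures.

Z_in ≈ 25.8 − j27.8 Ω

tan(βl) = tan(73.5°) = 3.38
Z_in = Z_0·(Z_L + jZ_0·tanβl)/(Z_0 + jZ_L·tanβl)
     = 100·(419 + j338)/(100 + j1410)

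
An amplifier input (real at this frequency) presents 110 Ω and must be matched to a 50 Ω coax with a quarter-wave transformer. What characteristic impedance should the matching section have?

Z_qwt = √(Z_0·R_L) = √(50 × 110) = √5500

Z_qwt ≈ 74.2 Ω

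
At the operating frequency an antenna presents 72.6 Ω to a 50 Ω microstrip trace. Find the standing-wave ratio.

Γ = (72.6 − 50)/(72.6 + 50) = 0.184
VSWR = (1 + 0.184)/(1 − 0.184)

VSWR ≈ 1.45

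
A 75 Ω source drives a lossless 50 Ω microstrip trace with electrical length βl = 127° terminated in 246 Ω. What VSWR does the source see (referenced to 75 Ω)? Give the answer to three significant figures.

tan(βl) = -1.33
Z_in = Z_0·(Z_L + jZ_0·tanβl)/(Z_0 + jZ_L·tanβl) = 15.6 + j35.3 Ω
Γ_s = (Z_in − Z_s)/(Z_in + Z_s) = (-59.4 + j35.3)/(90.6 + j35.3), |Γ_s| = 0.711
VSWR = (1 + |Γ_s|)/(1 − |Γ_s|)

VSWR ≈ 5.92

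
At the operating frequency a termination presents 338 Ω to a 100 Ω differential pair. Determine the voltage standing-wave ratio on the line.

For a purely resistive load, VSWR = R_L/Z_0 or Z_0/R_L (whichever > 1) = 338/100

VSWR ≈ 3.38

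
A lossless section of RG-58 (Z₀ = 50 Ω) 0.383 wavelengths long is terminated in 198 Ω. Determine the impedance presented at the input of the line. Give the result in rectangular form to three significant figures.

Z_in ≈ 26 + j48 Ω

βl = 2π × 0.383 = 138°
tan(βl) = tan(138°) = -0.904
Z_in = Z_0·(Z_L + jZ_0·tanβl)/(Z_0 + jZ_L·tanβl)
     = 50·(198 − j45.2)/(50 − j179)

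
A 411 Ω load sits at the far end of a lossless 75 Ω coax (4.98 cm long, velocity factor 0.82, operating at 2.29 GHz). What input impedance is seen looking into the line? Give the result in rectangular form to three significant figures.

Z_in ≈ 165 + j193 Ω

λ = v/f = 0.82·c / 2.29 GHz = 0.107 m
βl = 2π·l/λ = 2π × 0.464 = 167°
tan(βl) = tan(167°) = -0.233
Z_in = Z_0·(Z_L + jZ_0·tanβl)/(Z_0 + jZ_L·tanβl)
     = 75·(411 − j17.5)/(75 − j95.7)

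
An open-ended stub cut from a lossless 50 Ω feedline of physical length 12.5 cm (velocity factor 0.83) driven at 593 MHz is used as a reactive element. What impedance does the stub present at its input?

Z_in ≈ +j15.4 Ω

λ = v/f = 0.83·c / 593 MHz = 0.42 m
βl = 2π·l/λ = 2π × 0.298 = 107°
tan(βl) = -3.24
For an open-ended stub, Z_in = −jZ_0·cot(βl) = −jZ_0/tan(βl)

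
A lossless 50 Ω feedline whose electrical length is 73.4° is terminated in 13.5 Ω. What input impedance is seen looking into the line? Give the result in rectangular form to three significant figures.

Z_in ≈ 90.9 + j85.4 Ω

tan(βl) = tan(73.4°) = 3.35
Z_in = Z_0·(Z_L + jZ_0·tanβl)/(Z_0 + jZ_L·tanβl)
     = 50·(13.5 + j168)/(50 + j45.3)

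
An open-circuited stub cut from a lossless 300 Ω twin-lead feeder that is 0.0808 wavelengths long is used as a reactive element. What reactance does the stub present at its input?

X_in ≈ -539 Ω (capacitive)

βl = 2π × 0.0808 = 29.1°
tan(βl) = 0.556
For an open-circuited stub, Z_in = −jZ_0·cot(βl) = −jZ_0/tan(βl)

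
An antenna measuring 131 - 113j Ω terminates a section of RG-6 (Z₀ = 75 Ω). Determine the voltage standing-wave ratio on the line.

VSWR ≈ 3.32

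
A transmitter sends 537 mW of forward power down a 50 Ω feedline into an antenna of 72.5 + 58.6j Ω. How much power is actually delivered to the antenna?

|Γ| = |(22.5 + j58.6)/(122.5 + j58.6)| = 0.462
|Γ|² = 0.214
P_refl = |Γ|²·P_inc = 115 mW, P_del = (1 − |Γ|²)·P_inc = 422 mW

P_delivered ≈ 422 mW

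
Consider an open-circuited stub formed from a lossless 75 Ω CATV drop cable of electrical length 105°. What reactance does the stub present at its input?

X_in ≈ 20.1 Ω (inductive)

tan(βl) = -3.73
For an open-circuited stub, Z_in = −jZ_0·cot(βl) = −jZ_0/tan(βl)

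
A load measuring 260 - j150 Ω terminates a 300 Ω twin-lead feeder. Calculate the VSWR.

Γ = (Z_L − Z_0)/(Z_L + Z_0) = (-40 − j150)/(560 − j150)
|Γ| = 155/580 = 0.268
VSWR = (1 + |Γ|)/(1 − |Γ|) = 1.27/0.732

VSWR ≈ 1.73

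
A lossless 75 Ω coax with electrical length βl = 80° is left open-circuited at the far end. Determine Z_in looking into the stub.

tan(βl) = 5.67
For an open-circuited stub, Z_in = −jZ_0·cot(βl) = −jZ_0/tan(βl)

Z_in ≈ −j13.2 Ω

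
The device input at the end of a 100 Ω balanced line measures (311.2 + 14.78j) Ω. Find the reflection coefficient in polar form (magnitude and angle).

Γ = (Z_L − Z_0)/(Z_L + Z_0) = (211.2 + j14.78)/(411.2 + j14.78)
|Γ| = 212/411 = 0.515

Γ ≈ 0.515 ∠ 1.94°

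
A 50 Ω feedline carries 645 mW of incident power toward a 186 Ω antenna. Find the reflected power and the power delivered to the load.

P_reflected ≈ 214 mW; P_delivered ≈ 431 mW

Γ = (186 − 50)/(186 + 50) = 0.576
|Γ|² = 0.332
P_refl = |Γ|²·P_inc = 214 mW, P_del = (1 − |Γ|²)·P_inc = 431 mW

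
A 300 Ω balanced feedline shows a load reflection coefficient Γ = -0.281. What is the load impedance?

Z_L = Z_0·(1 + Γ)/(1 − Γ) = 300·(0.719)/(1.28)

Z_L ≈ 168 Ω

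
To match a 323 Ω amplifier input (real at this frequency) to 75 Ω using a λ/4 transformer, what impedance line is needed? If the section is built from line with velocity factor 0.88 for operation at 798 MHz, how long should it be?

Z_qwt = √(Z_0·R_L) = √(75 × 323) = √24220
λ = 0.88·c/f = 0.331 m, so l = λ/4 = 0.0827 m

Z_qwt ≈ 156 Ω; length ≈ 8.27 cm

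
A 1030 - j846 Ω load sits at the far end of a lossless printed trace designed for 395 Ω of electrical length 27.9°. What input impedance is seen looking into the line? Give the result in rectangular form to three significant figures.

tan(βl) = tan(27.9°) = 0.529
Z_in = Z_0·(Z_L + jZ_0·tanβl)/(Z_0 + jZ_L·tanβl)
     = 395·(1030 − j637)/(843 + j545)

Z_in ≈ 204 − j431 Ω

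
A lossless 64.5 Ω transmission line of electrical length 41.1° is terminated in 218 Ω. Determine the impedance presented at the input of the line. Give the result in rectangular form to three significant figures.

tan(βl) = tan(41.1°) = 0.872
Z_in = Z_0·(Z_L + jZ_0·tanβl)/(Z_0 + jZ_L·tanβl)
     = 64.5·(218 + j56.3)/(64.5 + j190)

Z_in ≈ 39.6 − j60.5 Ω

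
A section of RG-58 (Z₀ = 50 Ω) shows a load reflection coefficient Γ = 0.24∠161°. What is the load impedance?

Z_L = Z_0·(1 + Γ)/(1 − Γ) = 50·(0.773 + j0.0781)/(1.23 − j0.0781)

Z_L ≈ 31.2 + j5.17 Ω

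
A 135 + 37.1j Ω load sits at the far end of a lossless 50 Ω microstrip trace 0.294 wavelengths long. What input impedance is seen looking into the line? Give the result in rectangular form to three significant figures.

βl = 2π × 0.294 = 106°
tan(βl) = tan(106°) = -3.52
Z_in = Z_0·(Z_L + jZ_0·tanβl)/(Z_0 + jZ_L·tanβl)
     = 50·(135 − j139)/(181 − j476)

Z_in ≈ 17.5 + j7.54 Ω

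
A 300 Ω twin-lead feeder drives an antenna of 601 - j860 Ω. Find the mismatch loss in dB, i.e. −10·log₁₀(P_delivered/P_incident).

mismatch loss ≈ 3.33 dB

Γ = (301 − j860)/(901 − j860), |Γ| = 0.732
|Γ|² = 0.535, so P_del/P_inc = 1 − |Γ|² = 0.465
ML = −10·log₁₀(1 − |Γ|²)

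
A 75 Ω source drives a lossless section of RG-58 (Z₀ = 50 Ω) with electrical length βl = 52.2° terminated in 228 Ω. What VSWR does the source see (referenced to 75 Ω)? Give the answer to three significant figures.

tan(βl) = 1.29
Z_in = Z_0·(Z_L + jZ_0·tanβl)/(Z_0 + jZ_L·tanβl) = 17.1 − j35.9 Ω
Γ_s = (Z_in − Z_s)/(Z_in + Z_s) = (-57.9 − j35.9)/(92.1 − j35.9), |Γ_s| = 0.69
VSWR = (1 + |Γ_s|)/(1 − |Γ_s|)

VSWR ≈ 5.44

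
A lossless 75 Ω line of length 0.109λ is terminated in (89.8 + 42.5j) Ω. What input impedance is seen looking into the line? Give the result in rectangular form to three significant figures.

Z_in ≈ 120 − j25.8 Ω

βl = 2π × 0.109 = 39.2°
tan(βl) = tan(39.2°) = 0.817
Z_in = Z_0·(Z_L + jZ_0·tanβl)/(Z_0 + jZ_L·tanβl)
     = 75·(89.8 + j104)/(40.3 + j73.3)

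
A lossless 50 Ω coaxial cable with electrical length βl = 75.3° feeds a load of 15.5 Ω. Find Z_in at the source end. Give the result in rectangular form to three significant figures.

tan(βl) = tan(75.3°) = 3.81
Z_in = Z_0·(Z_L + jZ_0·tanβl)/(Z_0 + jZ_L·tanβl)
     = 50·(15.5 + j191)/(50 + j59.1)

Z_in ≈ 100 + j71.9 Ω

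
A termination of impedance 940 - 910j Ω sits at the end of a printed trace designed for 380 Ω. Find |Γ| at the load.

|Γ| ≈ 0.666

Γ = (Z_L − Z_0)/(Z_L + Z_0) = (560 − j910)/(1320 − j910)
|Γ| = 1070/1600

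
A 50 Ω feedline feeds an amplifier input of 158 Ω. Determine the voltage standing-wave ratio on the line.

Γ = (158 − 50)/(158 + 50) = 0.519
VSWR = (1 + 0.519)/(1 − 0.519)

VSWR ≈ 3.16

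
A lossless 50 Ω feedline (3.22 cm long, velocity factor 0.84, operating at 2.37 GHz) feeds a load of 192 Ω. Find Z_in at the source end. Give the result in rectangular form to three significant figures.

λ = v/f = 0.84·c / 2.37 GHz = 0.106 m
βl = 2π·l/λ = 2π × 0.303 = 109°
tan(βl) = tan(109°) = -2.9
Z_in = Z_0·(Z_L + jZ_0·tanβl)/(Z_0 + jZ_L·tanβl)
     = 50·(192 − j145)/(50 − j557)

Z_in ≈ 14.5 + j15.9 Ω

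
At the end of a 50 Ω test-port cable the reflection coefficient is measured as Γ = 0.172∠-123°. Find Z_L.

Z_L = Z_0·(1 + Γ)/(1 − Γ) = 50·(0.906 − j0.144)/(1.09 + j0.144)

Z_L ≈ 39.9 − j11.9 Ω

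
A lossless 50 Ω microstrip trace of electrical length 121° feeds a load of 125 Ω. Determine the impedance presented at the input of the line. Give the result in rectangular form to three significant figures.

tan(βl) = tan(121°) = -1.66
Z_in = Z_0·(Z_L + jZ_0·tanβl)/(Z_0 + jZ_L·tanβl)
     = 50·(125 − j83.2)/(50 − j208)

Z_in ≈ 25.7 + j23.9 Ω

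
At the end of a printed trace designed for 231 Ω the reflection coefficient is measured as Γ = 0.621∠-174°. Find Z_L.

Z_L = Z_0·(1 + Γ)/(1 − Γ) = 231·(0.382 − j0.0649)/(1.62 + j0.0649)

Z_L ≈ 54.1 − j11.4 Ω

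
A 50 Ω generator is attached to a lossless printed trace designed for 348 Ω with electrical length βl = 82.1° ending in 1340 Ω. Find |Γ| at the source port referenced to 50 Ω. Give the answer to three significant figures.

tan(βl) = 7.21
Z_in = Z_0·(Z_L + jZ_0·tanβl)/(Z_0 + jZ_L·tanβl) = 92 − j45 Ω
Γ_s = (Z_in − Z_s)/(Z_in + Z_s) = (42 − j45)/(142 − j45), |Γ_s| = 0.413

|Γ| ≈ 0.413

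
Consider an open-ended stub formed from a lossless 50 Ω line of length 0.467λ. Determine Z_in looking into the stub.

Z_in ≈ +j238 Ω

βl = 2π × 0.467 = 168°
tan(βl) = -0.21
For an open-ended stub, Z_in = −jZ_0·cot(βl) = −jZ_0/tan(βl)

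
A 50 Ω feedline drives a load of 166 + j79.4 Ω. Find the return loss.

Γ = (116 + j79.4)/(216 + j79.4), |Γ| = 0.611
RL = −20·log₁₀|Γ| = −20·log₁₀(0.611)

RL ≈ 4.28 dB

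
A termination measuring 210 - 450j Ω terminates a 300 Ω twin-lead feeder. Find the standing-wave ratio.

Γ = (Z_L − Z_0)/(Z_L + Z_0) = (-90 − j450)/(510 − j450)
|Γ| = 459/680 = 0.675
VSWR = (1 + |Γ|)/(1 − |Γ|) = 1.67/0.325

VSWR ≈ 5.15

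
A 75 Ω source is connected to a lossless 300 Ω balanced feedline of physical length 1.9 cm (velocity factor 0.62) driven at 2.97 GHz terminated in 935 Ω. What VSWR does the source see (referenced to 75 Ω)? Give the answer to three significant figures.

λ = v/f = 0.62·c / 2.97 GHz = 0.0626 m
βl = 2π·l/λ = 2π × 0.303 = 109°
tan(βl) = -2.87
Z_in = Z_0·(Z_L + jZ_0·tanβl)/(Z_0 + jZ_L·tanβl) = 107 + j92.7 Ω
Γ_s = (Z_in − Z_s)/(Z_in + Z_s) = (31.6 + j92.7)/(182 + j92.7), |Γ_s| = 0.48
VSWR = (1 + |Γ_s|)/(1 − |Γ_s|)

VSWR ≈ 2.85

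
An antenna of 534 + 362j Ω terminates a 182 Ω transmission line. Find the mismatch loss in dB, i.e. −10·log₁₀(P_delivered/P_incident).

Γ = (352 + j362)/(716 + j362), |Γ| = 0.629
|Γ|² = 0.396, so P_del/P_inc = 1 − |Γ|² = 0.604
ML = −10·log₁₀(1 − |Γ|²)

mismatch loss ≈ 2.19 dB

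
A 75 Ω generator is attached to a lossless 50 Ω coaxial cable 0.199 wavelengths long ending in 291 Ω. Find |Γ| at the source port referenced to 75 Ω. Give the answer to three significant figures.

|Γ| ≈ 0.784

βl = 2π × 0.199 = 71.6°
tan(βl) = 3.01
Z_in = Z_0·(Z_L + jZ_0·tanβl)/(Z_0 + jZ_L·tanβl) = 9.51 − j16.1 Ω
Γ_s = (Z_in − Z_s)/(Z_in + Z_s) = (-65.5 − j16.1)/(84.5 − j16.1), |Γ_s| = 0.784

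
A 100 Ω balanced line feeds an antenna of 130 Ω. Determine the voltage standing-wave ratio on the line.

VSWR ≈ 1.3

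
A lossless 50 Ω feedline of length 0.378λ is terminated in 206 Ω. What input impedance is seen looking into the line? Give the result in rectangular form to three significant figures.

βl = 2π × 0.378 = 136°
tan(βl) = tan(136°) = -0.963
Z_in = Z_0·(Z_L + jZ_0·tanβl)/(Z_0 + jZ_L·tanβl)
     = 50·(206 − j48.1)/(50 − j198)

Z_in ≈ 23.7 + j45.9 Ω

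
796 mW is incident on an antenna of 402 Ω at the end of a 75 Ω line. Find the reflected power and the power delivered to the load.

Γ = (402 − 75)/(402 + 75) = 0.686
|Γ|² = 0.47
P_refl = |Γ|²·P_inc = 374 mW, P_del = (1 − |Γ|²)·P_inc = 422 mW

P_reflected ≈ 374 mW; P_delivered ≈ 422 mW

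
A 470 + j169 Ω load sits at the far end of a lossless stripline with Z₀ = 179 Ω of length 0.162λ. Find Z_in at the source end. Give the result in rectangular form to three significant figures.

βl = 2π × 0.162 = 58.3°
tan(βl) = tan(58.3°) = 1.62
Z_in = Z_0·(Z_L + jZ_0·tanβl)/(Z_0 + jZ_L·tanβl)
     = 179·(470 + j459)/(-94.8 + j762)

Z_in ≈ 92.7 − j122 Ω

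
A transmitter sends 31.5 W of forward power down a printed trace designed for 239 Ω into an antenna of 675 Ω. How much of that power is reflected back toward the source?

P_reflected ≈ 7.17 W

Γ = (675 − 239)/(675 + 239) = 0.477
|Γ|² = 0.228
P_refl = |Γ|²·P_inc = 7.17 W, P_del = (1 − |Γ|²)·P_inc = 24.3 W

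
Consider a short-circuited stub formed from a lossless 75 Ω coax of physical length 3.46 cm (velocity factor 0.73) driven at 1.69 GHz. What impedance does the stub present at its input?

λ = v/f = 0.73·c / 1.69 GHz = 0.13 m
βl = 2π·l/λ = 2π × 0.267 = 96.1°
tan(βl) = -9.32
For a short-circuited stub, Z_in = jZ_0·tan(βl)

Z_in ≈ −j699 Ω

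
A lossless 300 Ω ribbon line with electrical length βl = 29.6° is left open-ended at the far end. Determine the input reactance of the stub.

X_in ≈ -528 Ω (capacitive)

tan(βl) = 0.568
For an open-ended stub, Z_in = −jZ_0·cot(βl) = −jZ_0/tan(βl)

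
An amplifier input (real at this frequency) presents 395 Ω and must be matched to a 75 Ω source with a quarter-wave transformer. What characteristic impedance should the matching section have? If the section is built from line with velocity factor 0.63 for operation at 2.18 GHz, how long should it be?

Z_qwt ≈ 172 Ω; length ≈ 2.17 cm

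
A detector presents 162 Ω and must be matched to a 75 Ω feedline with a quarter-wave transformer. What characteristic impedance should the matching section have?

Z_qwt ≈ 110 Ω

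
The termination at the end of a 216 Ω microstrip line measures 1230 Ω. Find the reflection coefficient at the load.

Γ = 0.701

Γ = (Z_L − Z_0)/(Z_L + Z_0) = (1230 − 216)/(1230 + 216) = 1014/1446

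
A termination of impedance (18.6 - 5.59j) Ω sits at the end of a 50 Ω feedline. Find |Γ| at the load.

|Γ| ≈ 0.463

Γ = (Z_L − Z_0)/(Z_L + Z_0) = (-31.4 − j5.59)/(68.6 − j5.59)
|Γ| = 31.9/68.8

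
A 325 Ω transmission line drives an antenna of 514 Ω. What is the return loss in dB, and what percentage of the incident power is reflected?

RL ≈ 12.9 dB; 5.07% of incident power reflected

Γ = (514 − 325)/(514 + 325) = 0.225
RL = −20·log₁₀(0.225) = 12.9 dB
P_refl/P_inc = |Γ|² = 0.0507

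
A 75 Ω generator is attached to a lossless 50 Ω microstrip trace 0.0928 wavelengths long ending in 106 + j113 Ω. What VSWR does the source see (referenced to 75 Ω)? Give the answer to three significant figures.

βl = 2π × 0.0928 = 33.4°
tan(βl) = 0.66
Z_in = Z_0·(Z_L + jZ_0·tanβl)/(Z_0 + jZ_L·tanβl) = 69.3 − j100 Ω
Γ_s = (Z_in − Z_s)/(Z_in + Z_s) = (-5.73 − j100)/(144 − j100), |Γ_s| = 0.571
VSWR = (1 + |Γ_s|)/(1 − |Γ_s|)

VSWR ≈ 3.66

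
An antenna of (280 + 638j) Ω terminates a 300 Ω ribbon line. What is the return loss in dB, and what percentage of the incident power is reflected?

RL ≈ 2.61 dB; 54.8% of incident power reflected

Γ = (-20 + j638)/(580 + j638), |Γ| = 0.74
RL = −20·log₁₀(0.74) = 2.61 dB
P_refl/P_inc = |Γ|² = 0.548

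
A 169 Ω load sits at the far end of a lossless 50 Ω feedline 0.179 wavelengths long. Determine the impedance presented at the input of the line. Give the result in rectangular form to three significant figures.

Z_in ≈ 17.8 − j21.4 Ω

βl = 2π × 0.179 = 64.4°
tan(βl) = tan(64.4°) = 2.09
Z_in = Z_0·(Z_L + jZ_0·tanβl)/(Z_0 + jZ_L·tanβl)
     = 50·(169 + j105)/(50 + j353)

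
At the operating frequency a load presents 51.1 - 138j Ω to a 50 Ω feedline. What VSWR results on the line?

VSWR ≈ 9.35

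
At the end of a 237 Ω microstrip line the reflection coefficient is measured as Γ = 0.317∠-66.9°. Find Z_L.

Z_L ≈ 250 − j162 Ω

Z_L = Z_0·(1 + Γ)/(1 − Γ) = 237·(1.12 − j0.292)/(0.876 + j0.292)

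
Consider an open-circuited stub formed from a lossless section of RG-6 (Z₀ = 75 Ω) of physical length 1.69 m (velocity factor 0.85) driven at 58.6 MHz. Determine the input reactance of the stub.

X_in ≈ 88.8 Ω (inductive)

λ = v/f = 0.85·c / 58.6 MHz = 4.35 m
βl = 2π·l/λ = 2π × 0.388 = 140°
tan(βl) = -0.845
For an open-circuited stub, Z_in = −jZ_0·cot(βl) = −jZ_0/tan(βl)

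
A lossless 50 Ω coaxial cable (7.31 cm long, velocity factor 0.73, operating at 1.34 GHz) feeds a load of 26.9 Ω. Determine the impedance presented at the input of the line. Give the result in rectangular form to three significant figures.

Z_in ≈ 29.1 − j11.8 Ω

λ = v/f = 0.73·c / 1.34 GHz = 0.163 m
βl = 2π·l/λ = 2π × 0.447 = 161°
tan(βl) = tan(161°) = -0.344
Z_in = Z_0·(Z_L + jZ_0·tanβl)/(Z_0 + jZ_L·tanβl)
     = 50·(26.9 − j17.2)/(50 − j9.25)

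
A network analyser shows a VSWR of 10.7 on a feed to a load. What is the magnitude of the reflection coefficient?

|Γ| ≈ 0.829

|Γ| = (S − 1)/(S + 1) = (10.7 − 1)/(10.7 + 1) = 9.7/11.7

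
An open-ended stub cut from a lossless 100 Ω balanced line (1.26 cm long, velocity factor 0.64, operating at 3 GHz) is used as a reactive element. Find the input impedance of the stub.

λ = v/f = 0.64·c / 3 GHz = 0.064 m
βl = 2π·l/λ = 2π × 0.197 = 70.9°
tan(βl) = 2.88
For an open-ended stub, Z_in = −jZ_0·cot(βl) = −jZ_0/tan(βl)

Z_in ≈ −j34.7 Ω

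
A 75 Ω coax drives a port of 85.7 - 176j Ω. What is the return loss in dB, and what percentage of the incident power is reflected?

Γ = (10.7 − j176)/(160.7 − j176), |Γ| = 0.74
RL = −20·log₁₀(0.74) = 2.62 dB
P_refl/P_inc = |Γ|² = 0.547

RL ≈ 2.62 dB; 54.7% of incident power reflected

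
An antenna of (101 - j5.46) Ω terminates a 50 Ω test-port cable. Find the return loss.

Γ = (51 − j5.46)/(151 − j5.46), |Γ| = 0.339
RL = −20·log₁₀|Γ| = −20·log₁₀(0.339)

RL ≈ 9.38 dB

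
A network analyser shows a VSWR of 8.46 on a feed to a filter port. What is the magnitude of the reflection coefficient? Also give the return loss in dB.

|Γ| = (S − 1)/(S + 1) = (8.46 − 1)/(8.46 + 1) = 7.46/9.46
RL = −20·log₁₀|Γ| = −20·log₁₀(0.789)

|Γ| ≈ 0.789; return loss ≈ 2.06 dB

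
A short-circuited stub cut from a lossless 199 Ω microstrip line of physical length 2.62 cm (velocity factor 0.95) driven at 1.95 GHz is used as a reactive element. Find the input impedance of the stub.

Z_in ≈ +j418 Ω

λ = v/f = 0.95·c / 1.95 GHz = 0.146 m
βl = 2π·l/λ = 2π × 0.179 = 64.5°
tan(βl) = 2.1
For a short-circuited stub, Z_in = jZ_0·tan(βl)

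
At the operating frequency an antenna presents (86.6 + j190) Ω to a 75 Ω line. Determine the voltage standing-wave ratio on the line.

Γ = (Z_L − Z_0)/(Z_L + Z_0) = (11.6 + j190)/(161.6 + j190)
|Γ| = 190/249 = 0.763
VSWR = (1 + |Γ|)/(1 − |Γ|) = 1.76/0.237

VSWR ≈ 7.44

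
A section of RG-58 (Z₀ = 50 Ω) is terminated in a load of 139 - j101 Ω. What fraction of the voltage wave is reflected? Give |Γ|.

|Γ| ≈ 0.628

Γ = (Z_L − Z_0)/(Z_L + Z_0) = (89 − j101)/(189 − j101)
|Γ| = 135/214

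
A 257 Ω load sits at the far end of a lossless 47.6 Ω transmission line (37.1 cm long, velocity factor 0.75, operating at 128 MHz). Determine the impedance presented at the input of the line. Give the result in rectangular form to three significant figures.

λ = v/f = 0.75·c / 128 MHz = 1.76 m
βl = 2π·l/λ = 2π × 0.211 = 76°
tan(βl) = tan(76°) = 4.01
Z_in = Z_0·(Z_L + jZ_0·tanβl)/(Z_0 + jZ_L·tanβl)
     = 47.6·(257 + j191)/(47.6 + j1030)

Z_in ≈ 9.35 − j11.5 Ω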